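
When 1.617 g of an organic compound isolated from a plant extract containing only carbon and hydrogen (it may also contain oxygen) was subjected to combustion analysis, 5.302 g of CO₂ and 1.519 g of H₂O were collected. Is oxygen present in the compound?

mol C = 5.302 g CO₂ ÷ 44.009 g/mol = 0.12048 mol
mol H = 2 × 1.519 g H₂O ÷ 18.015 g/mol = 0.16864 mol
C and H together account for 1.6170 g — essentially the entire 1.617 g sample — so the compound contains no oxygen.

no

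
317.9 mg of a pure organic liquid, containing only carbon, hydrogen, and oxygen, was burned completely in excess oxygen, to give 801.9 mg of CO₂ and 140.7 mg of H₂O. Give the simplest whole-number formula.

C7H6O2

mol C = 0.8019 g CO₂ ÷ 44.009 g/mol = 0.018221 mol
mol H = 2 × 0.1407 g H₂O ÷ 18.015 g/mol = 0.015620 mol
mass O = 0.3179 − (0.21886 + 0.015745) = 0.083299 g → mol O = 0.083299 ÷ 15.999 = 0.0052065 mol
Divide by the smallest (0.0052065 mol): C 3.500, H 3.000, O 1.000
Multiplying each by 2 gives whole numbers: C 7.00, H 6.00, O 2.00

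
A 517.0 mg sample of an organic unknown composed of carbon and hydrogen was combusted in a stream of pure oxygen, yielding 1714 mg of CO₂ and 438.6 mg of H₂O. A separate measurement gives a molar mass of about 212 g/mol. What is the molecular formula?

mol C = 1.714 g CO₂ ÷ 44.009 g/mol = 0.038947 mol
mol H = 2 × 0.4386 g H₂O ÷ 18.015 g/mol = 0.048693 mol
Divide by the smallest (0.038947 mol): C 1.000, H 1.250
Multiplying each by 4 gives whole numbers: C 4.00, H 5.00
Empirical formula: C4H5
Empirical-formula mass = 53.08 g/mol; 212 ÷ 53.08 ≈ 4, so the molecular formula is C16H20.

C16H20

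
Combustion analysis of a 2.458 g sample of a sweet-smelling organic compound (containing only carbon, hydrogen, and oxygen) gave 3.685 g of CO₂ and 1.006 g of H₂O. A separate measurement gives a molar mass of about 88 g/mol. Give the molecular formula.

C3H4O3

mol C = 3.685 g CO₂ ÷ 44.009 g/mol = 0.083733 mol
mol H = 2 × 1.006 g H₂O ÷ 18.015 g/mol = 0.11168 mol
mass O = 2.458 − (1.0057 + 0.11258) = 1.3397 g → mol O = 1.3397 ÷ 15.999 = 0.083737 mol
Divide by the smallest (0.083733 mol): C 1.000, H 1.334, O 1.000
Multiplying each by 3 gives whole numbers: C 3.00, H 4.00, O 3.00
Empirical formula: C3H4O3
Empirical-formula mass = 88.06 g/mol; 88 ÷ 88.06 ≈ 1, so the molecular formula is C3H4O3.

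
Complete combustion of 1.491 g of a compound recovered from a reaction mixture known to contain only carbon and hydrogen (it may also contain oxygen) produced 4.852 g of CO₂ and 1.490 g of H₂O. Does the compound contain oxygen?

mol C = 4.852 g CO₂ ÷ 44.009 g/mol = 0.11025 mol
mol H = 2 × 1.490 g H₂O ÷ 18.015 g/mol = 0.16542 mol
C and H together account for 1.4910 g — essentially the entire 1.491 g sample — so the compound contains no oxygen.

no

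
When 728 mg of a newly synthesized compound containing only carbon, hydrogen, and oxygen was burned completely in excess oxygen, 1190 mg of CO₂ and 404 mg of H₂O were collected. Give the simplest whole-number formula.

C6H10O5

mol C = 1.19 g CO₂ ÷ 44.009 g/mol = 0.02704 mol
mol H = 2 × 0.404 g H₂O ÷ 18.015 g/mol = 0.04485 mol
mass O = 0.728 − (0.3248 + 0.04521) = 0.3580 g → mol O = 0.3580 ÷ 15.999 = 0.02238 mol
Divide by the smallest (0.02238 mol): C 1.208, H 2.004, O 1.000
Multiplying each by 5 gives whole numbers: C 6.04, H 10.02, O 5.00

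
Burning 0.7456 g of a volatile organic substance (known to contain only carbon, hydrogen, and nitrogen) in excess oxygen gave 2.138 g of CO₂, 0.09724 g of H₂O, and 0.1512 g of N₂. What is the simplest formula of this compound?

mol C = 2.138 g CO₂ ÷ 44.009 g/mol = 0.048581 mol
mol H = 2 × 0.09724 g H₂O ÷ 18.015 g/mol = 0.010795 mol
mol N = 2 × 0.1512 g N₂ ÷ 28.014 g/mol = 0.010795 mol
Divide by the smallest (0.010795 mol): C 4.500, H 1.000, N 1.000
Multiplying each by 2 gives whole numbers: C 9.00, H 2.00, N 2.00

C9H2N2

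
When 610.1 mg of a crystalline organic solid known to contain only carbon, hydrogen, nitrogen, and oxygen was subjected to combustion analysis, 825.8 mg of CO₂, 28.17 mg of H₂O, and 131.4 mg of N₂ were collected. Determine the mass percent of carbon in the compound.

36.94%

mol C = 0.8258 g CO₂ ÷ 44.009 g/mol = 0.018764 mol
mol H = 2 × 0.02817 g H₂O ÷ 18.015 g/mol = 0.0031274 mol
mol N = 2 × 0.1314 g N₂ ÷ 28.014 g/mol = 0.0093810 mol
mass O = 0.6101 − (0.22538 + 0.0031524 + 0.13140) = 0.25017 g → mol O = 0.25017 ÷ 15.999 = 0.015637 mol
mass % C = 0.22538 g ÷ 0.6101 g × 100%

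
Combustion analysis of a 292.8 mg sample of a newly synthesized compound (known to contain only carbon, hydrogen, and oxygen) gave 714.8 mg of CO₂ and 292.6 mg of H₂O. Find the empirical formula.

C4H8O

mol C = 0.7148 g CO₂ ÷ 44.009 g/mol = 0.016242 mol
mol H = 2 × 0.2926 g H₂O ÷ 18.015 g/mol = 0.032484 mol
mass O = 0.2928 − (0.19508 + 0.032744) = 0.064972 g → mol O = 0.064972 ÷ 15.999 = 0.0040610 mol
Divide by the smallest (0.0040610 mol): C 4.000, H 7.999, O 1.000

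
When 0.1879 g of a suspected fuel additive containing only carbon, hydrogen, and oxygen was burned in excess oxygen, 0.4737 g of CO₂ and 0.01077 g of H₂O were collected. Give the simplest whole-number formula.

mol C = 0.4737 g CO₂ ÷ 44.009 g/mol = 0.010764 mol
mol H = 2 × 0.01077 g H₂O ÷ 18.015 g/mol = 0.0011957 mol
mass O = 0.1879 − (0.12928 + 0.0012052) = 0.057412 g → mol O = 0.057412 ÷ 15.999 = 0.0035885 mol
Divide by the smallest (0.0011957 mol): C 9.002, H 1.000, O 3.001

C9HO3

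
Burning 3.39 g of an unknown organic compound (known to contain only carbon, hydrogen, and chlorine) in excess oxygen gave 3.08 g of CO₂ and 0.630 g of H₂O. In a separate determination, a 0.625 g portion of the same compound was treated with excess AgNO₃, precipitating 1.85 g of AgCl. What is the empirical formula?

mol C = 3.08 g CO₂ ÷ 44.009 g/mol = 0.06999 mol
mol H = 2 × 0.630 g H₂O ÷ 18.015 g/mol = 0.06994 mol
From the AgCl data: mol Cl per gram of compound = (1.85 ÷ 143.318) ÷ 0.625 = 0.02065 mol/g, so in the 3.39 g combustion sample mol Cl = 0.07001 mol
Divide by the smallest (0.06994 mol): C 1.001, H 1.000, Cl 1.001

CHCl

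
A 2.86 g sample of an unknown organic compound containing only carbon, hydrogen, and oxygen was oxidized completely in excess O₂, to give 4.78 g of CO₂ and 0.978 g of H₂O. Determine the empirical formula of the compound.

C6H6O5

mol C = 4.78 g CO₂ ÷ 44.009 g/mol = 0.1086 mol
mol H = 2 × 0.978 g H₂O ÷ 18.015 g/mol = 0.1086 mol
mass O = 2.86 − (1.305 + 0.1094) = 1.446 g → mol O = 1.446 ÷ 15.999 = 0.09038 mol
Divide by the smallest (0.09038 mol): C 1.202, H 1.201, O 1.000
Multiplying each by 5 gives whole numbers: C 6.01, H 6.01, O 5.00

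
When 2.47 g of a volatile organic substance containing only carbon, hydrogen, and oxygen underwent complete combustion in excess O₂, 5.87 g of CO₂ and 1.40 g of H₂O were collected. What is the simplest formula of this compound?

C6H7O2

mol C = 5.87 g CO₂ ÷ 44.009 g/mol = 0.1334 mol
mol H = 2 × 1.40 g H₂O ÷ 18.015 g/mol = 0.1554 mol
mass O = 2.47 − (1.602 + 0.1567) = 0.7113 g → mol O = 0.7113 ÷ 15.999 = 0.04446 mol
Divide by the smallest (0.04446 mol): C 3.000, H 3.496, O 1.000
Multiplying each by 2 gives whole numbers: C 6.00, H 6.99, O 2.00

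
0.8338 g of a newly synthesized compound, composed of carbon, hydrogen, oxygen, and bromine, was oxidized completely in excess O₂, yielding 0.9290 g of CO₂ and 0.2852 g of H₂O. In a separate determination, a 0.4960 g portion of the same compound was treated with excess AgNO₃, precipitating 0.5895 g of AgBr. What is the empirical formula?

C8H12Br2O3

mol C = 0.9290 g CO₂ ÷ 44.009 g/mol = 0.021109 mol
mol H = 2 × 0.2852 g H₂O ÷ 18.015 g/mol = 0.031663 mol
From the AgBr data: mol Br per gram of compound = (0.5895 ÷ 187.772) ÷ 0.4960 = 0.0063295 mol/g, so in the 0.8338 g combustion sample mol Br = 0.0052776 mol
mass O = 0.8338 − (0.25354 + 0.031916 + 0.42170) = 0.12664 g → mol O = 0.12664 ÷ 15.999 = 0.0079156 mol
Divide by the smallest (0.0052776 mol): C 4.000, H 5.999, Br 1.000, O 1.500
Multiplying each by 2 gives whole numbers: C 8.00, H 12.00, Br 2.00, O 3.00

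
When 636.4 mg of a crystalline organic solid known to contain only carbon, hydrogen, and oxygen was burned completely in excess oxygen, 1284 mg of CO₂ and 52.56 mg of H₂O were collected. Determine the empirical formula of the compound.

C5HO3

mol C = 1.284 g CO₂ ÷ 44.009 g/mol = 0.029176 mol
mol H = 2 × 0.05256 g H₂O ÷ 18.015 g/mol = 0.0058351 mol
mass O = 0.6364 − (0.35043 + 0.0058818) = 0.28009 g → mol O = 0.28009 ÷ 15.999 = 0.017507 mol
Divide by the smallest (0.0058351 mol): C 5.000, H 1.000, O 3.000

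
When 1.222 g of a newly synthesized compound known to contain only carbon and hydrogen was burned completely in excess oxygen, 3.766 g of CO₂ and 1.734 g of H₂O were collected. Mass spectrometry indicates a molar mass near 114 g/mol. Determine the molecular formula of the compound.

C8H18

mol C = 3.766 g CO₂ ÷ 44.009 g/mol = 0.085573 mol
mol H = 2 × 1.734 g H₂O ÷ 18.015 g/mol = 0.19251 mol
Divide by the smallest (0.085573 mol): C 1.000, H 2.250
Multiplying each by 4 gives whole numbers: C 4.00, H 9.00
Empirical formula: C4H9
Empirical-formula mass = 57.12 g/mol; 114 ÷ 57.12 ≈ 2, so the molecular formula is C8H18.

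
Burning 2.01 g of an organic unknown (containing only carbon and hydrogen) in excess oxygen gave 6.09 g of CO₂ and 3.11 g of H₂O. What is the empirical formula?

C2H5

mol C = 6.09 g CO₂ ÷ 44.009 g/mol = 0.1384 mol
mol H = 2 × 3.11 g H₂O ÷ 18.015 g/mol = 0.3453 mol
Divide by the smallest (0.1384 mol): C 1.000, H 2.495
Multiplying each by 2 gives whole numbers: C 2.00, H 4.99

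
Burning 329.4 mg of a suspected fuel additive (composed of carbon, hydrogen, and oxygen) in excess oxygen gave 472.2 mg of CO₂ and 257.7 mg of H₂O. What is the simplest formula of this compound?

mol C = 0.4722 g CO₂ ÷ 44.009 g/mol = 0.010730 mol
mol H = 2 × 0.2577 g H₂O ÷ 18.015 g/mol = 0.028609 mol
mass O = 0.3294 − (0.12887 + 0.028838) = 0.17169 g → mol O = 0.17169 ÷ 15.999 = 0.010731 mol
Divide by the smallest (0.010730 mol): C 1.000, H 2.666, O 1.000
Multiplying each by 3 gives whole numbers: C 3.00, H 8.00, O 3.00

C3H8O3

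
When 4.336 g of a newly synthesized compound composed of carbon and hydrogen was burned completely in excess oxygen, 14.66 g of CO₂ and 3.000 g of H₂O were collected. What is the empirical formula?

mol C = 14.66 g CO₂ ÷ 44.009 g/mol = 0.33311 mol
mol H = 2 × 3.000 g H₂O ÷ 18.015 g/mol = 0.33306 mol
Divide by the smallest (0.33306 mol): C 1.000, H 1.000

CH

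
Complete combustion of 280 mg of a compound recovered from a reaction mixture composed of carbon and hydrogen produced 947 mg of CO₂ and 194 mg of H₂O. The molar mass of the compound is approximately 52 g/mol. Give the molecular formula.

C4H4

mol C = 0.947 g CO₂ ÷ 44.009 g/mol = 0.02152 mol
mol H = 2 × 0.194 g H₂O ÷ 18.015 g/mol = 0.02154 mol
Divide by the smallest (0.02152 mol): C 1.000, H 1.001
Empirical formula: CH
Empirical-formula mass = 13.02 g/mol; 52 ÷ 13.02 ≈ 4, so the molecular formula is C4H4.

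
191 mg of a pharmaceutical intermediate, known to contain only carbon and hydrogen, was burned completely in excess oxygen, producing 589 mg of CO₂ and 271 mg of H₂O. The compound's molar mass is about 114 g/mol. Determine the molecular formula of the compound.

C8H18

mol C = 0.589 g CO₂ ÷ 44.009 g/mol = 0.01338 mol
mol H = 2 × 0.271 g H₂O ÷ 18.015 g/mol = 0.03009 mol
Divide by the smallest (0.01338 mol): C 1.000, H 2.248
Multiplying each by 4 gives whole numbers: C 4.00, H 8.99
Empirical formula: C4H9
Empirical-formula mass = 57.12 g/mol; 114 ÷ 57.12 ≈ 2, so the molecular formula is C8H18.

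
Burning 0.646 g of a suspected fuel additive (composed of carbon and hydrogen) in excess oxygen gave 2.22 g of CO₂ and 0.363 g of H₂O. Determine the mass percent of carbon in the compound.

93.8%

mol C = 2.22 g CO₂ ÷ 44.009 g/mol = 0.05044 mol
mol H = 2 × 0.363 g H₂O ÷ 18.015 g/mol = 0.04030 mol
mass % C = 0.6059 g ÷ 0.646 g × 100%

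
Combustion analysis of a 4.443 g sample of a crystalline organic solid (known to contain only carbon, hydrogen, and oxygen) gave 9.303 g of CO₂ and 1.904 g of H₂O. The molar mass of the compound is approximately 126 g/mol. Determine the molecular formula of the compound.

C6H6O3

mol C = 9.303 g CO₂ ÷ 44.009 g/mol = 0.21139 mol
mol H = 2 × 1.904 g H₂O ÷ 18.015 g/mol = 0.21138 mol
mass O = 4.443 − (2.5390 + 0.21307) = 1.6909 g → mol O = 1.6909 ÷ 15.999 = 0.10569 mol
Divide by the smallest (0.10569 mol): C 2.000, H 2.000, O 1.000
Empirical formula: C2H2O
Empirical-formula mass = 42.04 g/mol; 126 ÷ 42.04 ≈ 3, so the molecular formula is C6H6O3.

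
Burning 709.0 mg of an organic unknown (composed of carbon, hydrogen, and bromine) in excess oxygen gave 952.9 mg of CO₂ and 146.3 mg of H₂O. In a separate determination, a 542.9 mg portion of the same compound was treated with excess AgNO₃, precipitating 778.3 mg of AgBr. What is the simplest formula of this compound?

C4H3Br

mol C = 0.9529 g CO₂ ÷ 44.009 g/mol = 0.021652 mol
mol H = 2 × 0.1463 g H₂O ÷ 18.015 g/mol = 0.016242 mol
From the AgBr data: mol Br per gram of compound = (0.7783 ÷ 187.772) ÷ 0.5429 = 0.0076348 mol/g, so in the 0.7090 g combustion sample mol Br = 0.0054131 mol
Divide by the smallest (0.0054131 mol): C 4.000, H 3.001, Br 1.000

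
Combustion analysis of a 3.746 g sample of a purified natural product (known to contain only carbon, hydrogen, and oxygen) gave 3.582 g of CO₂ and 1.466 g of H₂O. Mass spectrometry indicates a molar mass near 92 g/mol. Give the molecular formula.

mol C = 3.582 g CO₂ ÷ 44.009 g/mol = 0.081392 mol
mol H = 2 × 1.466 g H₂O ÷ 18.015 g/mol = 0.16275 mol
mass O = 3.746 − (0.97760 + 0.16406) = 2.6043 g → mol O = 2.6043 ÷ 15.999 = 0.16278 mol
Divide by the smallest (0.081392 mol): C 1.000, H 2.000, O 2.000
Empirical formula: CH2O2
Empirical-formula mass = 46.02 g/mol; 92 ÷ 46.02 ≈ 2, so the molecular formula is C2H4O4.

C2H4O4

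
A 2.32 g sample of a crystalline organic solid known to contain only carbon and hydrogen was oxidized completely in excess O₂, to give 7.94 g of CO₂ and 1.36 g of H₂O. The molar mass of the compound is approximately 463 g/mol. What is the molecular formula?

C36H30

mol C = 7.94 g CO₂ ÷ 44.009 g/mol = 0.1804 mol
mol H = 2 × 1.36 g H₂O ÷ 18.015 g/mol = 0.1510 mol
Divide by the smallest (0.1510 mol): C 1.195, H 1.000
Multiplying each by 5 gives whole numbers: C 5.97, H 5.00
Empirical formula: C6H5
Empirical-formula mass = 77.11 g/mol; 463 ÷ 77.11 ≈ 6, so the molecular formula is C36H30.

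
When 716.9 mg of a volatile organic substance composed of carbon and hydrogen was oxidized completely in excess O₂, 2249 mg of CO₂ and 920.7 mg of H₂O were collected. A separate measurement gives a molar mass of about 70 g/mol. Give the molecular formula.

C5H10

mol C = 2.249 g CO₂ ÷ 44.009 g/mol = 0.051103 mol
mol H = 2 × 0.9207 g H₂O ÷ 18.015 g/mol = 0.10221 mol
Divide by the smallest (0.051103 mol): C 1.000, H 2.000
Empirical formula: CH2
Empirical-formula mass = 14.03 g/mol; 70 ÷ 14.03 ≈ 5, so the molecular formula is C5H10.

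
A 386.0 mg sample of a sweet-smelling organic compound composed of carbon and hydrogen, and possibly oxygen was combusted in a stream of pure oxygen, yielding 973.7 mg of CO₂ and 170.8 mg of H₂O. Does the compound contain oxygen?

yes

mol C = 0.9737 g CO₂ ÷ 44.009 g/mol = 0.022125 mol
mol H = 2 × 0.1708 g H₂O ÷ 18.015 g/mol = 0.018962 mol
C and H account for only 0.28486 g of the 0.3860 g sample; the remaining 0.10114 g must be oxygen.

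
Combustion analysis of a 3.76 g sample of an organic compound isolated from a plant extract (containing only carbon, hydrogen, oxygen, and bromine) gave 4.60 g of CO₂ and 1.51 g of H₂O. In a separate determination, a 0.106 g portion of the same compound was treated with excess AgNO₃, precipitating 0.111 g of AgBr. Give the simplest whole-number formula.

C5H8BrO2

mol C = 4.60 g CO₂ ÷ 44.009 g/mol = 0.1045 mol
mol H = 2 × 1.51 g H₂O ÷ 18.015 g/mol = 0.1676 mol
From the AgBr data: mol Br per gram of compound = (0.111 ÷ 187.772) ÷ 0.106 = 0.005577 mol/g, so in the 3.76 g combustion sample mol Br = 0.02097 mol
mass O = 3.76 − (1.255 + 0.1690 + 1.675) = 0.6601 g → mol O = 0.6601 ÷ 15.999 = 0.04126 mol
Divide by the smallest (0.02097 mol): C 4.985, H 7.995, Br 1.000, O 1.968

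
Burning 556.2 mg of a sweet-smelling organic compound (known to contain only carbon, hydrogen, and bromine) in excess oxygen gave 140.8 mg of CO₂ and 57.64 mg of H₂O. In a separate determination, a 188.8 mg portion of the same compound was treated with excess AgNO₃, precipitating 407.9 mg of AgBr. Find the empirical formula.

CH2Br2

mol C = 0.1408 g CO₂ ÷ 44.009 g/mol = 0.0031993 mol
mol H = 2 × 0.05764 g H₂O ÷ 18.015 g/mol = 0.0063991 mol
From the AgBr data: mol Br per gram of compound = (0.4079 ÷ 187.772) ÷ 0.1888 = 0.011506 mol/g, so in the 0.5562 g combustion sample mol Br = 0.0063996 mol
Divide by the smallest (0.0031993 mol): C 1.000, H 2.000, Br 2.000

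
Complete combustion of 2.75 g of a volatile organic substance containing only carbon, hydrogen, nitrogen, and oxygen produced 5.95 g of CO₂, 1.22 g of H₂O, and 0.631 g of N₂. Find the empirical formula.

mol C = 5.95 g CO₂ ÷ 44.009 g/mol = 0.1352 mol
mol H = 2 × 1.22 g H₂O ÷ 18.015 g/mol = 0.1354 mol
mol N = 2 × 0.631 g N₂ ÷ 28.014 g/mol = 0.04505 mol
mass O = 2.75 − (1.624 + 0.1365 + 0.6310) = 0.3586 g → mol O = 0.3586 ÷ 15.999 = 0.02241 mol
Divide by the smallest (0.02241 mol): C 6.032, H 6.043, N 2.010, O 1.000

C6H6N2O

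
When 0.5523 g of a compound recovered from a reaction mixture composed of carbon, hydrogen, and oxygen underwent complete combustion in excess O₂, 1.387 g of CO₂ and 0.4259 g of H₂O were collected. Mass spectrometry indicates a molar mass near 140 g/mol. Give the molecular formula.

C8H12O2

mol C = 1.387 g CO₂ ÷ 44.009 g/mol = 0.031516 mol
mol H = 2 × 0.4259 g H₂O ÷ 18.015 g/mol = 0.047283 mol
mass O = 0.5523 − (0.37854 + 0.047661) = 0.12610 g → mol O = 0.12610 ÷ 15.999 = 0.0078815 mol
Divide by the smallest (0.0078815 mol): C 3.999, H 5.999, O 1.000
Empirical formula: C4H6O
Empirical-formula mass = 70.09 g/mol; 140 ÷ 70.09 ≈ 2, so the molecular formula is C8H12O2.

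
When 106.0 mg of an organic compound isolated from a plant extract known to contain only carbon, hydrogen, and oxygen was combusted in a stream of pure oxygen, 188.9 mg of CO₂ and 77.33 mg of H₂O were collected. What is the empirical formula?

mol C = 0.1889 g CO₂ ÷ 44.009 g/mol = 0.0042923 mol
mol H = 2 × 0.07733 g H₂O ÷ 18.015 g/mol = 0.0085851 mol
mass O = 0.1060 − (0.051555 + 0.0086537) = 0.045791 g → mol O = 0.045791 ÷ 15.999 = 0.0028621 mol
Divide by the smallest (0.0028621 mol): C 1.500, H 3.000, O 1.000
Multiplying each by 2 gives whole numbers: C 3.00, H 6.00, O 2.00

C3H6O2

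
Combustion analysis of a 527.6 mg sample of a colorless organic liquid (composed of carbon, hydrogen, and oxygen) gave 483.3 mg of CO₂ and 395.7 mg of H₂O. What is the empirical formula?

CH4O2

mol C = 0.4833 g CO₂ ÷ 44.009 g/mol = 0.010982 mol
mol H = 2 × 0.3957 g H₂O ÷ 18.015 g/mol = 0.043930 mol
mass O = 0.5276 − (0.13190 + 0.044281) = 0.35142 g → mol O = 0.35142 ÷ 15.999 = 0.021965 mol
Divide by the smallest (0.010982 mol): C 1.000, H 4.000, O 2.000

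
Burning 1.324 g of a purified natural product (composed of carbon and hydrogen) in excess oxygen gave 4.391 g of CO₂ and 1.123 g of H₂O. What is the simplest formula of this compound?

mol C = 4.391 g CO₂ ÷ 44.009 g/mol = 0.099775 mol
mol H = 2 × 1.123 g H₂O ÷ 18.015 g/mol = 0.12467 mol
Divide by the smallest (0.099775 mol): C 1.000, H 1.250
Multiplying each by 4 gives whole numbers: C 4.00, H 5.00

C4H5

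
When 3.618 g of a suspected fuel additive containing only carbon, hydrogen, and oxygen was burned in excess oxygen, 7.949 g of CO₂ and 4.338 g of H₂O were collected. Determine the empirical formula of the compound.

mol C = 7.949 g CO₂ ÷ 44.009 g/mol = 0.18062 mol
mol H = 2 × 4.338 g H₂O ÷ 18.015 g/mol = 0.48160 mol
mass O = 3.618 − (2.1695 + 0.48545) = 0.96310 g → mol O = 0.96310 ÷ 15.999 = 0.060197 mol
Divide by the smallest (0.060197 mol): C 3.001, H 8.000, O 1.000

C3H8O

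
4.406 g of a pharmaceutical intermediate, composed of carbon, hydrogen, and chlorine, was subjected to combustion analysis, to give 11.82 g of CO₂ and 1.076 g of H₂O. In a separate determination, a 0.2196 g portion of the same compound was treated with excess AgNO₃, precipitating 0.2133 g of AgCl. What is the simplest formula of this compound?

C9H4Cl

mol C = 11.82 g CO₂ ÷ 44.009 g/mol = 0.26858 mol
mol H = 2 × 1.076 g H₂O ÷ 18.015 g/mol = 0.11946 mol
From the AgCl data: mol Cl per gram of compound = (0.2133 ÷ 143.318) ÷ 0.2196 = 0.0067773 mol/g, so in the 4.406 g combustion sample mol Cl = 0.029861 mol
Divide by the smallest (0.029861 mol): C 8.994, H 4.000, Cl 1.000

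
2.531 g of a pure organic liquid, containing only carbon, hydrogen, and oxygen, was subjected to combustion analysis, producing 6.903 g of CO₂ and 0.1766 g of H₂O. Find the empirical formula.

C8HO2

mol C = 6.903 g CO₂ ÷ 44.009 g/mol = 0.15685 mol
mol H = 2 × 0.1766 g H₂O ÷ 18.015 g/mol = 0.019606 mol
mass O = 2.531 − (1.8840 + 0.019763) = 0.62726 g → mol O = 0.62726 ÷ 15.999 = 0.039206 mol
Divide by the smallest (0.019606 mol): C 8.000, H 1.000, O 2.000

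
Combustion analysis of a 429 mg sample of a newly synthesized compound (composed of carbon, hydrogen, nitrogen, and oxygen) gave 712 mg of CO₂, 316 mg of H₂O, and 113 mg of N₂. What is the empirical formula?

C6H13N3O2

mol C = 0.712 g CO₂ ÷ 44.009 g/mol = 0.01618 mol
mol H = 2 × 0.316 g H₂O ÷ 18.015 g/mol = 0.03508 mol
mol N = 2 × 0.113 g N₂ ÷ 28.014 g/mol = 0.008067 mol
mass O = 0.429 − (0.1943 + 0.03536 + 0.1130) = 0.08632 g → mol O = 0.08632 ÷ 15.999 = 0.005395 mol
Divide by the smallest (0.005395 mol): C 2.999, H 6.502, N 1.495, O 1.000
Multiplying each by 2 gives whole numbers: C 6.00, H 13.00, N 2.99, O 2.00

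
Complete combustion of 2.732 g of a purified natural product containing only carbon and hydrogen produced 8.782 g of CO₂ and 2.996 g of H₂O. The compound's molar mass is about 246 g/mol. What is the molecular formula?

mol C = 8.782 g CO₂ ÷ 44.009 g/mol = 0.19955 mol
mol H = 2 × 2.996 g H₂O ÷ 18.015 g/mol = 0.33261 mol
Divide by the smallest (0.19955 mol): C 1.000, H 1.667
Multiplying each by 3 gives whole numbers: C 3.00, H 5.00
Empirical formula: C3H5
Empirical-formula mass = 41.07 g/mol; 246 ÷ 41.07 ≈ 6, so the molecular formula is C18H30.

C18H30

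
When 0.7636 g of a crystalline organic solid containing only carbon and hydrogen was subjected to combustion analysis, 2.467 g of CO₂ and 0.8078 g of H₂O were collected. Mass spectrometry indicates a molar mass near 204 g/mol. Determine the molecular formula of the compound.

C15H24

mol C = 2.467 g CO₂ ÷ 44.009 g/mol = 0.056057 mol
mol H = 2 × 0.8078 g H₂O ÷ 18.015 g/mol = 0.089681 mol
Divide by the smallest (0.056057 mol): C 1.000, H 1.600
Multiplying each by 5 gives whole numbers: C 5.00, H 8.00
Empirical formula: C5H8
Empirical-formula mass = 68.12 g/mol; 204 ÷ 68.12 ≈ 3, so the molecular formula is C15H24.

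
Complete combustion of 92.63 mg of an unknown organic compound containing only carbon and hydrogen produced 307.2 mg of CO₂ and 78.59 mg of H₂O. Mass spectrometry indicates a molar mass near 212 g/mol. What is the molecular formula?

C16H20

mol C = 0.3072 g CO₂ ÷ 44.009 g/mol = 0.0069804 mol
mol H = 2 × 0.07859 g H₂O ÷ 18.015 g/mol = 0.0087250 mol
Divide by the smallest (0.0069804 mol): C 1.000, H 1.250
Multiplying each by 4 gives whole numbers: C 4.00, H 5.00
Empirical formula: C4H5
Empirical-formula mass = 53.08 g/mol; 212 ÷ 53.08 ≈ 4, so the molecular formula is C16H20.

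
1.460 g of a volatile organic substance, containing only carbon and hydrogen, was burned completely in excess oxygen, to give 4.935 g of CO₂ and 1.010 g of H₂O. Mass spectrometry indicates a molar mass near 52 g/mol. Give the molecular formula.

C4H4

mol C = 4.935 g CO₂ ÷ 44.009 g/mol = 0.11214 mol
mol H = 2 × 1.010 g H₂O ÷ 18.015 g/mol = 0.11213 mol
Divide by the smallest (0.11213 mol): C 1.000, H 1.000
Empirical formula: CH
Empirical-formula mass = 13.02 g/mol; 52 ÷ 13.02 ≈ 4, so the molecular formula is C4H4.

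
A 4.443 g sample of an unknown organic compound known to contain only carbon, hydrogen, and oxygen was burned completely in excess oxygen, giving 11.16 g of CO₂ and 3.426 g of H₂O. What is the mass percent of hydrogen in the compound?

mol C = 11.16 g CO₂ ÷ 44.009 g/mol = 0.25358 mol
mol H = 2 × 3.426 g H₂O ÷ 18.015 g/mol = 0.38035 mol
mass O = 4.443 − (3.0458 + 0.38339) = 1.0138 g → mol O = 1.0138 ÷ 15.999 = 0.063367 mol
mass % H = 0.38339 g ÷ 4.443 g × 100%

8.63%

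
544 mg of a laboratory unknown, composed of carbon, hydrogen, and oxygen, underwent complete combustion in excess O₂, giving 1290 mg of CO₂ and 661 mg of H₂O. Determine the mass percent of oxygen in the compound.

mol C = 1.29 g CO₂ ÷ 44.009 g/mol = 0.02931 mol
mol H = 2 × 0.661 g H₂O ÷ 18.015 g/mol = 0.07338 mol
mass O = 0.544 − (0.3521 + 0.07397) = 0.1180 g → mol O = 0.1180 ÷ 15.999 = 0.007373 mol
mass % O = 0.1180 g ÷ 0.544 g × 100%

21.7%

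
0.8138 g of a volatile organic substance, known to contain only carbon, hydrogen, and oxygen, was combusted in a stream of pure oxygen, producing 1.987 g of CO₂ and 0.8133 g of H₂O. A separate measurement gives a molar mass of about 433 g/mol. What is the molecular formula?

C24H48O6

mol C = 1.987 g CO₂ ÷ 44.009 g/mol = 0.045150 mol
mol H = 2 × 0.8133 g H₂O ÷ 18.015 g/mol = 0.090291 mol
mass O = 0.8138 − (0.54229 + 0.091014) = 0.18049 g → mol O = 0.18049 ÷ 15.999 = 0.011281 mol
Divide by the smallest (0.011281 mol): C 4.002, H 8.004, O 1.000
Empirical formula: C4H8O
Empirical-formula mass = 72.11 g/mol; 433 ÷ 72.11 ≈ 6, so the molecular formula is C24H48O6.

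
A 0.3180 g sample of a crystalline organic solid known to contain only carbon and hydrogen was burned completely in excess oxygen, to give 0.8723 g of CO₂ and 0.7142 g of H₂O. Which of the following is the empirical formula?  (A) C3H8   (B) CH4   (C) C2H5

mol C = 0.8723 g CO₂ ÷ 44.009 g/mol = 0.019821 mol
mol H = 2 × 0.7142 g H₂O ÷ 18.015 g/mol = 0.079289 mol
Divide by the smallest (0.019821 mol): C 1.000, H 4.000

(B) CH4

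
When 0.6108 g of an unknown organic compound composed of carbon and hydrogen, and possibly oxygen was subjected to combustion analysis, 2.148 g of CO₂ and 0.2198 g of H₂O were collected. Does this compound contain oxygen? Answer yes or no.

mol C = 2.148 g CO₂ ÷ 44.009 g/mol = 0.048808 mol
mol H = 2 × 0.2198 g H₂O ÷ 18.015 g/mol = 0.024402 mol
C and H together account for 0.61083 g — essentially the entire 0.6108 g sample — so the compound contains no oxygen.

no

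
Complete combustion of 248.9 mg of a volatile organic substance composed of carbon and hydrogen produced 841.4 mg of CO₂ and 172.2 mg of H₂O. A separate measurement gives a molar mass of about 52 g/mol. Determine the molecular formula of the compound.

mol C = 0.8414 g CO₂ ÷ 44.009 g/mol = 0.019119 mol
mol H = 2 × 0.1722 g H₂O ÷ 18.015 g/mol = 0.019117 mol
Divide by the smallest (0.019117 mol): C 1.000, H 1.000
Empirical formula: CH
Empirical-formula mass = 13.02 g/mol; 52 ÷ 13.02 ≈ 4, so the molecular formula is C4H4.

C4H4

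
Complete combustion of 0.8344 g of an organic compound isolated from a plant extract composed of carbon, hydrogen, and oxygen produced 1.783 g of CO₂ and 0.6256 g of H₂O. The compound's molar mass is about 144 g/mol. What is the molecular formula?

mol C = 1.783 g CO₂ ÷ 44.009 g/mol = 0.040514 mol
mol H = 2 × 0.6256 g H₂O ÷ 18.015 g/mol = 0.069453 mol
mass O = 0.8344 − (0.48662 + 0.070009) = 0.27777 g → mol O = 0.27777 ÷ 15.999 = 0.017362 mol
Divide by the smallest (0.017362 mol): C 2.334, H 4.000, O 1.000
Multiplying each by 3 gives whole numbers: C 7.00, H 12.00, O 3.00
Empirical formula: C7H12O3
Empirical-formula mass = 144.17 g/mol; 144 ÷ 144.17 ≈ 1, so the molecular formula is C7H12O3.

C7H12O3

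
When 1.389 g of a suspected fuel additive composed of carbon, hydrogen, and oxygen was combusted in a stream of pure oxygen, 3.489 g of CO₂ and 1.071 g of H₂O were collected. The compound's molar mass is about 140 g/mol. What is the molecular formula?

mol C = 3.489 g CO₂ ÷ 44.009 g/mol = 0.079279 mol
mol H = 2 × 1.071 g H₂O ÷ 18.015 g/mol = 0.11890 mol
mass O = 1.389 − (0.95222 + 0.11985) = 0.31692 g → mol O = 0.31692 ÷ 15.999 = 0.019809 mol
Divide by the smallest (0.019809 mol): C 4.002, H 6.002, O 1.000
Empirical formula: C4H6O
Empirical-formula mass = 70.09 g/mol; 140 ÷ 70.09 ≈ 2, so the molecular formula is C8H12O2.

C8H12O2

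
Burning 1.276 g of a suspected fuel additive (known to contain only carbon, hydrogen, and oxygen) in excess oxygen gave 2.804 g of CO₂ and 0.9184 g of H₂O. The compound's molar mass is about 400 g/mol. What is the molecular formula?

C20H32O8

mol C = 2.804 g CO₂ ÷ 44.009 g/mol = 0.063714 mol
mol H = 2 × 0.9184 g H₂O ÷ 18.015 g/mol = 0.10196 mol
mass O = 1.276 − (0.76527 + 0.10278) = 0.40795 g → mol O = 0.40795 ÷ 15.999 = 0.025499 mol
Divide by the smallest (0.025499 mol): C 2.499, H 3.999, O 1.000
Multiplying each by 2 gives whole numbers: C 5.00, H 8.00, O 2.00
Empirical formula: C5H8O2
Empirical-formula mass = 100.12 g/mol; 400 ÷ 100.12 ≈ 4, so the molecular formula is C20H32O8.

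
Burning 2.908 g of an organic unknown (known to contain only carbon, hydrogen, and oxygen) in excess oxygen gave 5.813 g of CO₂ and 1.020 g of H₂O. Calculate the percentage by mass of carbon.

mol C = 5.813 g CO₂ ÷ 44.009 g/mol = 0.13209 mol
mol H = 2 × 1.020 g H₂O ÷ 18.015 g/mol = 0.11324 mol
mass O = 2.908 − (1.5865 + 0.11414) = 1.2074 g → mol O = 1.2074 ÷ 15.999 = 0.075465 mol
mass % C = 1.5865 g ÷ 2.908 g × 100%

54.56%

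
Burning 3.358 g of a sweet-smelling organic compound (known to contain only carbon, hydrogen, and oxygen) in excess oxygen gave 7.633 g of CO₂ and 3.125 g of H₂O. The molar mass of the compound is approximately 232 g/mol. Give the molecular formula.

mol C = 7.633 g CO₂ ÷ 44.009 g/mol = 0.17344 mol
mol H = 2 × 3.125 g H₂O ÷ 18.015 g/mol = 0.34693 mol
mass O = 3.358 − (2.0832 + 0.34971) = 0.92508 g → mol O = 0.92508 ÷ 15.999 = 0.057821 mol
Divide by the smallest (0.057821 mol): C 3.000, H 6.000, O 1.000
Empirical formula: C3H6O
Empirical-formula mass = 58.08 g/mol; 232 ÷ 58.08 ≈ 4, so the molecular formula is C12H24O4.

C12H24O4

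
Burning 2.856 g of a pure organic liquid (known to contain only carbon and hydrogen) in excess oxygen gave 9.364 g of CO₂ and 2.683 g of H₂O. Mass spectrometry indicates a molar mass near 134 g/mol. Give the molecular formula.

mol C = 9.364 g CO₂ ÷ 44.009 g/mol = 0.21277 mol
mol H = 2 × 2.683 g H₂O ÷ 18.015 g/mol = 0.29786 mol
Divide by the smallest (0.21277 mol): C 1.000, H 1.400
Multiplying each by 5 gives whole numbers: C 5.00, H 7.00
Empirical formula: C5H7
Empirical-formula mass = 67.11 g/mol; 134 ÷ 67.11 ≈ 2, so the molecular formula is C10H14.

C10H14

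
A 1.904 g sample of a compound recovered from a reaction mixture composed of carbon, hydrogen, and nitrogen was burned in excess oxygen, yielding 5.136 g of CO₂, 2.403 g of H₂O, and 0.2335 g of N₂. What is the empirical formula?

mol C = 5.136 g CO₂ ÷ 44.009 g/mol = 0.11670 mol
mol H = 2 × 2.403 g H₂O ÷ 18.015 g/mol = 0.26678 mol
mol N = 2 × 0.2335 g N₂ ÷ 28.014 g/mol = 0.016670 mol
Divide by the smallest (0.016670 mol): C 7.001, H 16.003, N 1.000

C7H16N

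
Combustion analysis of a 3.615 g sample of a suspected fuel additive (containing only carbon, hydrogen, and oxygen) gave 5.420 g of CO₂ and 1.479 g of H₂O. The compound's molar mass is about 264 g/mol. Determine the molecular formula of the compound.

mol C = 5.420 g CO₂ ÷ 44.009 g/mol = 0.12316 mol
mol H = 2 × 1.479 g H₂O ÷ 18.015 g/mol = 0.16420 mol
mass O = 3.615 − (1.4792 + 0.16551) = 1.9703 g → mol O = 1.9703 ÷ 15.999 = 0.12315 mol
Divide by the smallest (0.12315 mol): C 1.000, H 1.333, O 1.000
Multiplying each by 3 gives whole numbers: C 3.00, H 4.00, O 3.00
Empirical formula: C3H4O3
Empirical-formula mass = 88.06 g/mol; 264 ÷ 88.06 ≈ 3, so the molecular formula is C9H12O9.

C9H12O9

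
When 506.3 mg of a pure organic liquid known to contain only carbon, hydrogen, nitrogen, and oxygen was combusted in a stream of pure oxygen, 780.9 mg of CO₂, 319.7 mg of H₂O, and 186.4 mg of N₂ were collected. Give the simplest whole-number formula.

mol C = 0.7809 g CO₂ ÷ 44.009 g/mol = 0.017744 mol
mol H = 2 × 0.3197 g H₂O ÷ 18.015 g/mol = 0.035493 mol
mol N = 2 × 0.1864 g N₂ ÷ 28.014 g/mol = 0.013308 mol
mass O = 0.5063 − (0.21312 + 0.035777 + 0.18640) = 0.070999 g → mol O = 0.070999 ÷ 15.999 = 0.0044377 mol
Divide by the smallest (0.0044377 mol): C 3.998, H 7.998, N 2.999, O 1.000

C4H8N3O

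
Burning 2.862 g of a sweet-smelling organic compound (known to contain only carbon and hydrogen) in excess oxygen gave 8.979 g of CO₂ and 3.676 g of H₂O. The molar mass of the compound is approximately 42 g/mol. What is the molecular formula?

C3H6

mol C = 8.979 g CO₂ ÷ 44.009 g/mol = 0.20403 mol
mol H = 2 × 3.676 g H₂O ÷ 18.015 g/mol = 0.40810 mol
Divide by the smallest (0.20403 mol): C 1.000, H 2.000
Empirical formula: CH2
Empirical-formula mass = 14.03 g/mol; 42 ÷ 14.03 ≈ 3, so the molecular formula is C3H6.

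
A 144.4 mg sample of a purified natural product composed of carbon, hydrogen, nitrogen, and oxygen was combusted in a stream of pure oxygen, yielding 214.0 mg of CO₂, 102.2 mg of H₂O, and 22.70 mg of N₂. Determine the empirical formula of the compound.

C3H7NO2

mol C = 0.2140 g CO₂ ÷ 44.009 g/mol = 0.0048626 mol
mol H = 2 × 0.1022 g H₂O ÷ 18.015 g/mol = 0.011346 mol
mol N = 2 × 0.02270 g N₂ ÷ 28.014 g/mol = 0.0016206 mol
mass O = 0.1444 − (0.058405 + 0.011437 + 0.022700) = 0.051858 g → mol O = 0.051858 ÷ 15.999 = 0.0032413 mol
Divide by the smallest (0.0016206 mol): C 3.000, H 7.001, N 1.000, O 2.000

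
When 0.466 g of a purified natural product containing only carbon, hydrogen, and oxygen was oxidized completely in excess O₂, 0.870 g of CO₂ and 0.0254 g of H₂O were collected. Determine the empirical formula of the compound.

mol C = 0.870 g CO₂ ÷ 44.009 g/mol = 0.01977 mol
mol H = 2 × 0.0254 g H₂O ÷ 18.015 g/mol = 0.002820 mol
mass O = 0.466 − (0.2374 + 0.002842) = 0.2257 g → mol O = 0.2257 ÷ 15.999 = 0.01411 mol
Divide by the smallest (0.002820 mol): C 7.010, H 1.000, O 5.003

C7HO5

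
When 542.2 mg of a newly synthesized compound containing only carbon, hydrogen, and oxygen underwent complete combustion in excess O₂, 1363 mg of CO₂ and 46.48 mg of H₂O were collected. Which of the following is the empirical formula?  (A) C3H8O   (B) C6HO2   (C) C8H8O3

mol C = 1.363 g CO₂ ÷ 44.009 g/mol = 0.030971 mol
mol H = 2 × 0.04648 g H₂O ÷ 18.015 g/mol = 0.0051601 mol
mass O = 0.5422 − (0.37199 + 0.0052014) = 0.16501 g → mol O = 0.16501 ÷ 15.999 = 0.010314 mol
Divide by the smallest (0.0051601 mol): C 6.002, H 1.000, O 1.999

(B) C6HO2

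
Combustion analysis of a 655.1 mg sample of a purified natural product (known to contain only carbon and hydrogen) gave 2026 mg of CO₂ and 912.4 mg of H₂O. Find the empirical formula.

mol C = 2.026 g CO₂ ÷ 44.009 g/mol = 0.046036 mol
mol H = 2 × 0.9124 g H₂O ÷ 18.015 g/mol = 0.10129 mol
Divide by the smallest (0.046036 mol): C 1.000, H 2.200
Multiplying each by 5 gives whole numbers: C 5.00, H 11.00

C5H11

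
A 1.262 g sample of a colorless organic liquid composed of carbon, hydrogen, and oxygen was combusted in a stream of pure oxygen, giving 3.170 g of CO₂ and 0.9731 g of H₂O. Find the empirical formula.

mol C = 3.170 g CO₂ ÷ 44.009 g/mol = 0.072031 mol
mol H = 2 × 0.9731 g H₂O ÷ 18.015 g/mol = 0.10803 mol
mass O = 1.262 − (0.86516 + 0.10890) = 0.28794 g → mol O = 0.28794 ÷ 15.999 = 0.017998 mol
Divide by the smallest (0.017998 mol): C 4.002, H 6.003, O 1.000

C4H6O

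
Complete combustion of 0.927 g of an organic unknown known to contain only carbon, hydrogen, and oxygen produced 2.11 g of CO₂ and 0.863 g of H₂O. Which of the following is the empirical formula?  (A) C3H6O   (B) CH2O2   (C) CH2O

mol C = 2.11 g CO₂ ÷ 44.009 g/mol = 0.04794 mol
mol H = 2 × 0.863 g H₂O ÷ 18.015 g/mol = 0.09581 mol
mass O = 0.927 − (0.5759 + 0.09658) = 0.2546 g → mol O = 0.2546 ÷ 15.999 = 0.01591 mol
Divide by the smallest (0.01591 mol): C 3.013, H 6.022, O 1.000

(A) C3H6O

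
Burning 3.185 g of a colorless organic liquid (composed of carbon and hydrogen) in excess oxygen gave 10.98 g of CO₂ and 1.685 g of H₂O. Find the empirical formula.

C4H3

mol C = 10.98 g CO₂ ÷ 44.009 g/mol = 0.24949 mol
mol H = 2 × 1.685 g H₂O ÷ 18.015 g/mol = 0.18707 mol
Divide by the smallest (0.18707 mol): C 1.334, H 1.000
Multiplying each by 3 gives whole numbers: C 4.00, H 3.00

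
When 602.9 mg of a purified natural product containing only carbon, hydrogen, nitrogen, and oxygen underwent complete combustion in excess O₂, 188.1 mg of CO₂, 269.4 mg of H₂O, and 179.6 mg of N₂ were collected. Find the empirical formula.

CH7N3O5

mol C = 0.1881 g CO₂ ÷ 44.009 g/mol = 0.0042741 mol
mol H = 2 × 0.2694 g H₂O ÷ 18.015 g/mol = 0.029908 mol
mol N = 2 × 0.1796 g N₂ ÷ 28.014 g/mol = 0.012822 mol
mass O = 0.6029 − (0.051337 + 0.030148 + 0.17960) = 0.34182 g → mol O = 0.34182 ÷ 15.999 = 0.021365 mol
Divide by the smallest (0.0042741 mol): C 1.000, H 6.998, N 3.000, O 4.999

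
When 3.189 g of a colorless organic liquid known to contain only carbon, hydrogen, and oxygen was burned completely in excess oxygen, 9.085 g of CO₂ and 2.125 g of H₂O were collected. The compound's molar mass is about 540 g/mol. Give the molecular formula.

C35H40O5

mol C = 9.085 g CO₂ ÷ 44.009 g/mol = 0.20644 mol
mol H = 2 × 2.125 g H₂O ÷ 18.015 g/mol = 0.23591 mol
mass O = 3.189 − (2.4795 + 0.23780) = 0.47171 g → mol O = 0.47171 ÷ 15.999 = 0.029484 mol
Divide by the smallest (0.029484 mol): C 7.002, H 8.002, O 1.000
Empirical formula: C7H8O
Empirical-formula mass = 108.14 g/mol; 540 ÷ 108.14 ≈ 5, so the molecular formula is C35H40O5.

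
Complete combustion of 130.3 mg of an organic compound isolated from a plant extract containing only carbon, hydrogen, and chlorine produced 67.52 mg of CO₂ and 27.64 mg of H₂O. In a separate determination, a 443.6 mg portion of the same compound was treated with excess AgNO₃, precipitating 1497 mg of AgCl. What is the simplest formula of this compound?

CH2Cl2

mol C = 0.06752 g CO₂ ÷ 44.009 g/mol = 0.0015342 mol
mol H = 2 × 0.02764 g H₂O ÷ 18.015 g/mol = 0.0030686 mol
From the AgCl data: mol Cl per gram of compound = (1.497 ÷ 143.318) ÷ 0.4436 = 0.023547 mol/g, so in the 0.1303 g combustion sample mol Cl = 0.0030681 mol
Divide by the smallest (0.0015342 mol): C 1.000, H 2.000, Cl 2.000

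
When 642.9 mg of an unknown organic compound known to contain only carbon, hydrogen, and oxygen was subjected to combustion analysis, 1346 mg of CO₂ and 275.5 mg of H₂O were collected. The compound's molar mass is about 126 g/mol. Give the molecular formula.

C6H6O3

mol C = 1.346 g CO₂ ÷ 44.009 g/mol = 0.030585 mol
mol H = 2 × 0.2755 g H₂O ÷ 18.015 g/mol = 0.030586 mol
mass O = 0.6429 − (0.36735 + 0.030830) = 0.24472 g → mol O = 0.24472 ÷ 15.999 = 0.015296 mol
Divide by the smallest (0.015296 mol): C 2.000, H 2.000, O 1.000
Empirical formula: C2H2O
Empirical-formula mass = 42.04 g/mol; 126 ÷ 42.04 ≈ 3, so the molecular formula is C6H6O3.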